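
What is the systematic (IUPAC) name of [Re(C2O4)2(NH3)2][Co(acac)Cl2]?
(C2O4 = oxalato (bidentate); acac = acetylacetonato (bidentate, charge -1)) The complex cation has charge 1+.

diamminedioxalatorhenium(V) (acetylacetonato)dichlorocobaltate(II)

The complex cation is given as 1+; its ligand charges sum to -4, so Re = +5.
A 1:1 salt means the anion carries the equal and opposite charge, 1−.
Anion: ligand charges sum to -3; for the ion to be 1−, Co = +2.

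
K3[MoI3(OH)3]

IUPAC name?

potassium trihydroxotriiodomolybdate(III)

The 3 potassium counter-ions carry a total charge of +3, so each complex ion is 3−.
Ligand charges: 3×iodo (-1 each), 3×hydroxo (-1 each); total -6. So Mo + (-6) = 3−, giving Mo = +3.
Ligands are named alphabetically: hydroxo before iodo.
The complex ion is anionic, so molybdenum takes the -ate form molybdate(III).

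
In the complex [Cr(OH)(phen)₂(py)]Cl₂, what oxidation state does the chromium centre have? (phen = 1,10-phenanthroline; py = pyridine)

+3

2 chloride outside the brackets (-1 each) → the complex ion is 2+.
Ligand charges: 2×phen neutral; 1×py neutral; 1×OH = -1; sum -1.
Cr + (-1) = 2+ ⇒ Cr is +3.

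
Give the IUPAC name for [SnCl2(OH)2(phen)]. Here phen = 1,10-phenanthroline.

There is no counter-ion, so the complex is neutral overall.
Ligand charges: 2×hydroxo (-1 each), 1×1,10-phenanthroline (neutral), 2×chloro (-1 each); total -4. So Sn + (-4) = 0, giving Sn = +4.
Ligands are named alphabetically: chloro before hydroxo before phenanthroline.

dichlorodihydroxo(1,10-phenanthroline)tin(IV)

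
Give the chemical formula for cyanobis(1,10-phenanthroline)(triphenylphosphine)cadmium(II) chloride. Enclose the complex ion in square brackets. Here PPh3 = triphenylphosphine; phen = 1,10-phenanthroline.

Ligands: 1 cyano (CN, -1), 1 triphenylphosphine (PPh3, neutral), 2 1,10-phenanthroline (phen, neutral). Ligand charge sum = -1.
Charge balance with chloride (-1) requires 1 complex ion per 1 chloride.

[Cd(CN)(phen)2(PPh3)]Cl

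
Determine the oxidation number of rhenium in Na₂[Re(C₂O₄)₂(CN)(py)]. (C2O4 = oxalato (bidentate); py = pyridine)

2 sodium outside the brackets (+1 each) → the complex ion is 2−.
Ligand charges: 2×C2O4 = -4; 1×py neutral; 1×CN = -1; sum -5.
Re + (-5) = 2− ⇒ Re is +3.

+3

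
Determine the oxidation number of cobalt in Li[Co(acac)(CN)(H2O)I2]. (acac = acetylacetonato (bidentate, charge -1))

1 lithium outside the brackets (+1 each) → the complex ion is 1−.
Ligand charges: 2×I = -2; 1×acac = -1; 1×CN = -1; 1×H2O neutral; sum -4.
Co + (-4) = 1− ⇒ Co is +3.

+3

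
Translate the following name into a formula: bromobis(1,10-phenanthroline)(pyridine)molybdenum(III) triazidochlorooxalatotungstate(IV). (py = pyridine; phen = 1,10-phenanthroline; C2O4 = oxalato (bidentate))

Cation [Mo…]: ligand charges -1, Mo(III) ⇒ ion charge 2+.
Anion [W…]: ligand charges -6, W(IV) ⇒ ion charge 2−.
One 2+ cation balances one 2− anion.

[MoBr(phen)2(py)][W(C2O4)Cl(N3)3]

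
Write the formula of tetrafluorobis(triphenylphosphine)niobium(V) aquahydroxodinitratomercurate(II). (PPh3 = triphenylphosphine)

[NbF4(PPh3)2][Hg(H2O)(NO3)2(OH)]

Cation [Nb…]: ligand charges -4, Nb(V) ⇒ ion charge 1+.
Anion [Hg…]: ligand charges -3, Hg(II) ⇒ ion charge 1−.
One 1+ cation balances one 1− anion.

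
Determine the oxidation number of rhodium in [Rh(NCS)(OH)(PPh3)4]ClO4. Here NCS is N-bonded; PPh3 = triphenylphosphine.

+3

1 perchlorate outside the brackets (-1 each) → the complex ion is 1+.
Ligand charges: 1×OH = -1; 1×NCS = -1; 4×PPh3 neutral; sum -2.
Rh + (-2) = 1+ ⇒ Rh is +3.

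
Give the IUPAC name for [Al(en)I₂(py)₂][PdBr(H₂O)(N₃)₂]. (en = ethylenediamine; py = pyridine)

(ethylenediamine)diiodobis(pyridine)aluminium(III) aquadiazidobromopalladate(II)

Both ions are complex: the cation is named first with the plain metal name, the anion second with the -ate form; each ion's ligands are alphabetised independently.
Aluminium is always +3 in its complexes; the cation's ligand charges sum to -2, so the complex cation is 1+.
A 1:1 salt means the anion carries the equal and opposite charge, 1−.
Anion: ligand charges sum to -3; for the ion to be 1−, Pd = +2.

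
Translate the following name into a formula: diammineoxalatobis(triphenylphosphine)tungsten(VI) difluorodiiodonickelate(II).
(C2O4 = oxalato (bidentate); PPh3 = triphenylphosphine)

Cation [W…]: ligand charges -2, W(VI) ⇒ ion charge 4+.
Anion [Ni…]: ligand charges -4, Ni(II) ⇒ ion charge 2−.
One 4+ cation requires 2 of the 2− anion.

[W(C2O4)(NH3)2(PPh3)2][NiF2I2]2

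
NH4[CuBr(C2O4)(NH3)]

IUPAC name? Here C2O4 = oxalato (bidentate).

ammonium amminebromooxalatocuprate(II)

The 1 ammonium counter-ion carries a total charge of +1, so each complex ion is 1−.
Ligand charges: 1×ammine (neutral), 1×oxalato (-2 each), 1×bromo (-1 each); total -3. So Cu + (-3) = 1−, giving Cu = +2.
The complex ion is anionic, so copper takes the -ate form cuprate(II).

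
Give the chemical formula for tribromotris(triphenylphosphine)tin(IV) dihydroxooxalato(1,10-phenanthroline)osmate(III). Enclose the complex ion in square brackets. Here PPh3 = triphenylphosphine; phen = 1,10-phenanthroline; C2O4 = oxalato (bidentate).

[SnBr3(PPh3)3][Os(C2O4)(OH)2(phen)]

Cation [Sn…]: ligand charges -3, Sn(IV) ⇒ ion charge 1+.
Anion [Os…]: ligand charges -4, Os(III) ⇒ ion charge 1−.
One 1+ cation balances one 1− anion.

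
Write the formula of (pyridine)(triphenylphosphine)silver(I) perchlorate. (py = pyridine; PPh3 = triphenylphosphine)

Ligands: 1 pyridine (py, neutral), 1 triphenylphosphine (PPh3, neutral). Ligand charge sum = 0.
With Ag in oxidation state +1, the complex ion is [Ag...]^1+.
Charge balance with perchlorate (-1) requires 1 complex ion per 1 perchlorate.

[Ag(PPh3)(py)]ClO4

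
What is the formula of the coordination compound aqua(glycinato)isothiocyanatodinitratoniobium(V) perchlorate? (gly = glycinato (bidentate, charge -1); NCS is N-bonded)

Ligands: 1 glycinato (gly, -1), 2 nitrato (NO3, -1), 1 aqua (H2O, neutral), 1 isothiocyanato (NCS, -1). Ligand charge sum = -4.
Charge balance with perchlorate (-1) requires 1 complex ion per 1 perchlorate.

[Nb(gly)(H2O)(NCS)(NO3)2]ClO4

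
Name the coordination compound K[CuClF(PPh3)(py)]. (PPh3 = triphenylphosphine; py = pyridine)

The 1 potassium counter-ion carries a total charge of +1, so each complex ion is 1−.
Ligand charges: 1×fluoro (-1 each), 1×triphenylphosphine (neutral), 1×chloro (-1 each), 1×pyridine (neutral); total -2. So Cu + (-2) = 1−, giving Cu = +1.
Ligands are named alphabetically: chloro before fluoro before pyridine before triphenylphosphine.
The complex ion is anionic, so copper takes the -ate form cuprate(I).

potassium chlorofluoro(pyridine)(triphenylphosphine)cuprate(I)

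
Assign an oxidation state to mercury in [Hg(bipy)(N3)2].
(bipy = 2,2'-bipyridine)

No counter-ion: the bracketed complex is neutral.
Ligand charges: 2×N3 = -2; 1×bipy neutral; sum -2.
Hg + (-2) = 0 ⇒ Hg is +2.

+2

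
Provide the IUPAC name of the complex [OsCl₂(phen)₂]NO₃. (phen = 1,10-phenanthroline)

dichlorobis(1,10-phenanthroline)osmium(III) nitrate

The 1 nitrate counter-ion carries a total charge of -1, so each complex ion is 1+.
Ligand charges: 2×chloro (-1 each), 2×1,10-phenanthroline (neutral); total -2. So Os + (-2) = 1+, giving Os = +3.
Ligands are named alphabetically: chloro before phenanthroline.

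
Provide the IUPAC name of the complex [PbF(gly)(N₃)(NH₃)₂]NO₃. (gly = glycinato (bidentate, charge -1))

diammineazidofluoro(glycinato)lead(IV) nitrate

The 1 nitrate counter-ion carries a total charge of -1, so each complex ion is 1+.
Ligand charges: 1×glycinato (-1 each), 1×azido (-1 each), 2×ammine (neutral), 1×fluoro (-1 each); total -3. So Pb + (-3) = 1+, giving Pb = +4.
Ligands are named alphabetically: ammine before azido before fluoro before glycinato.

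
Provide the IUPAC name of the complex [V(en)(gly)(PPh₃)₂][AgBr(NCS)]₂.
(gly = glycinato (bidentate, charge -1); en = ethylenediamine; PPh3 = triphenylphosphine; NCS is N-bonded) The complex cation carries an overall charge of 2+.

(ethylenediamine)(glycinato)bis(triphenylphosphine)vanadium(III) bromoisothiocyanatoargentate(I)

Both ions are complex: the cation is named first with the plain metal name, the anion second with the -ate form; each ion's ligands are alphabetised independently.
The complex cation is given as 2+; its ligand charges sum to -1, so V = +3.
With 2 anions per cation, each anion must be 2/2 = 1−.
Anion: ligand charges sum to -2; for the ion to be 1−, Ag = +1.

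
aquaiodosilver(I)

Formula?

[Ag(H2O)I]

Ligands: 1 iodo (I, -1), 1 aqua (H2O, neutral). Ligand charge sum = -1.
With Ag in oxidation state +1, the complex ion is [Ag...].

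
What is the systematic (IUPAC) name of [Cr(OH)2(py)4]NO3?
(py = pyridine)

The 1 nitrate counter-ion carries a total charge of -1, so each complex ion is 1+.
Ligand charges: 4×pyridine (neutral), 2×hydroxo (-1 each); total -2. So Cr + (-2) = 1+, giving Cr = +3.
Ligands are named alphabetically: hydroxo before pyridine.

dihydroxotetrakis(pyridine)chromium(III) nitrate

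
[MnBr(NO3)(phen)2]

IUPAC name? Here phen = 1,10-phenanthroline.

bromonitratobis(1,10-phenanthroline)manganese(II)

There is no counter-ion, so the complex is neutral overall.
Ligand charges: 1×bromo (-1 each), 2×1,10-phenanthroline (neutral), 1×nitrato (-1 each); total -2. So Mn + (-2) = 0, giving Mn = +2.
Ligands are named alphabetically: bromo before nitrato before phenanthroline.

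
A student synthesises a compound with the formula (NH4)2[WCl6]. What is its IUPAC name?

ammonium hexachlorotungstate(IV)

The 2 ammonium counter-ions carry a total charge of +2, so each complex ion is 2−.
Ligand charges: 6×chloro (-1 each); total -6. So W + (-6) = 2−, giving W = +4.
The complex ion is anionic, so tungsten takes the -ate form tungstate(IV).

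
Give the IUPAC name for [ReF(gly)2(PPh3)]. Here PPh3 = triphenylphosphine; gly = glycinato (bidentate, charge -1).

There is no counter-ion, so the complex is neutral overall.
Ligand charges: 1×triphenylphosphine (neutral), 1×fluoro (-1 each), 2×glycinato (-1 each); total -3. So Re + (-3) = 0, giving Re = +3.
Ligands are named alphabetically: fluoro before glycinato before triphenylphosphine.

fluorobis(glycinato)(triphenylphosphine)rhenium(III)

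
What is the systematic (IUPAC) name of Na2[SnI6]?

The 2 sodium counter-ions carry a total charge of +2, so each complex ion is 2−.
Ligand charges: 6×iodo (-1 each); total -6. So Sn + (-6) = 2−, giving Sn = +4.
The complex ion is anionic, so tin takes the -ate form stannate(IV).

sodium hexaiodostannate(IV)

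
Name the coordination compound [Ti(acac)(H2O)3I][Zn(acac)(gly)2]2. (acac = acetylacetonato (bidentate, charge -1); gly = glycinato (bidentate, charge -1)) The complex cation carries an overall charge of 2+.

Both ions are complex: the cation is named first with the plain metal name, the anion second with the -ate form; each ion's ligands are alphabetised independently.
The complex cation is given as 2+; its ligand charges sum to -2, so Ti = +4.
With 2 anions per cation, each anion must be 2/2 = 1−.
Anion: ligand charges sum to -3; for the ion to be 1−, Zn = +2.

(acetylacetonato)triaquaiodotitanium(IV) (acetylacetonato)bis(glycinato)zincate(II)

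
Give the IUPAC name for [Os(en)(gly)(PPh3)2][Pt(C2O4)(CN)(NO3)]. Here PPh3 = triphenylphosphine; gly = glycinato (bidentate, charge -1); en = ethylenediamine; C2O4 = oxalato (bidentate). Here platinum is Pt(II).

Pt is given as +2; the anion's ligand charges sum to -4, so the complex anion is 2−.
A 1:1 salt means the cation carries the equal and opposite charge, 2+.
Cation: ligand charges sum to -1; for the ion to be 2+, Os = +3.

(ethylenediamine)(glycinato)bis(triphenylphosphine)osmium(III) cyanonitratooxalatoplatinate(II)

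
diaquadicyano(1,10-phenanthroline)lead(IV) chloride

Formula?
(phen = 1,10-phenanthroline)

Ligands: 1 1,10-phenanthroline (phen, neutral), 2 cyano (CN, -1), 2 aqua (H2O, neutral). Ligand charge sum = -2.
With Pb in oxidation state +4, the complex ion is [Pb...]^2+.
Charge balance with chloride (-1) requires 1 complex ion per 2 chloride.

[Pb(CN)2(H2O)2(phen)]Cl2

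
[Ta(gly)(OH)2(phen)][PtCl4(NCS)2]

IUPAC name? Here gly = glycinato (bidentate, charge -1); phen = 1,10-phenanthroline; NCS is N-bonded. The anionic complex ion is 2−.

The complex anion is given as 2−; its ligand charges sum to -6, so Pt = +4.
A 1:1 salt means the cation carries the equal and opposite charge, 2+.
Cation: ligand charges sum to -3; for the ion to be 2+, Ta = +5.

(glycinato)dihydroxo(1,10-phenanthroline)tantalum(V) tetrachlorodiisothiocyanatoplatinate(IV)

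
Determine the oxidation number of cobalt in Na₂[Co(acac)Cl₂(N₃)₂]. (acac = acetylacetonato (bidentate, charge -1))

+3

2 sodium outside the brackets (+1 each) → the complex ion is 2−.
Ligand charges: 2×Cl = -2; 2×N3 = -2; 1×acac = -1; sum -5.
Co + (-5) = 2− ⇒ Co is +3.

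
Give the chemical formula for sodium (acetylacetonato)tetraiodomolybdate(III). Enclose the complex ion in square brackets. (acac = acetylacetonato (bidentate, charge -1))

Ligands: 1 acetylacetonato (acac, -1), 4 iodo (I, -1). Ligand charge sum = -5.
With Mo in oxidation state +3, the complex ion is [Mo...]^2−.
Charge balance with sodium (+1) requires 1 complex ion per 2 sodium.

Na2[Mo(acac)I4]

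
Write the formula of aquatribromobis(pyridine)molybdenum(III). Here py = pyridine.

Ligands: 2 pyridine (py, neutral), 1 aqua (H2O, neutral), 3 bromo (Br, -1). Ligand charge sum = -3.
With Mo in oxidation state +3, the complex ion is [Mo...].

[MoBr3(H2O)(py)2]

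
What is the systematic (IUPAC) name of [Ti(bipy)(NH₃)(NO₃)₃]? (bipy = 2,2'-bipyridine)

There is no counter-ion, so the complex is neutral overall.
Ligand charges: 1×ammine (neutral), 1×2,2'-bipyridine (neutral), 3×nitrato (-1 each); total -3. So Ti + (-3) = 0, giving Ti = +3.
Ligands are named alphabetically: ammine before bipyridine before nitrato.

ammine(2,2'-bipyridine)trinitratotitanium(III)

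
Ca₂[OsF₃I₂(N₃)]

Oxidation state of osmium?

+2

2 calcium outside the brackets (+2 each) → the complex ion is 4−.
Ligand charges: 2×I = -2; 3×F = -3; 1×N3 = -1; sum -6.
Os + (-6) = 4− ⇒ Os is +2.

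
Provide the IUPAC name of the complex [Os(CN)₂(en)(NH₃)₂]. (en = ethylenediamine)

There is no counter-ion, so the complex is neutral overall.
Ligand charges: 1×ethylenediamine (neutral), 2×ammine (neutral), 2×cyano (-1 each); total -2. So Os + (-2) = 0, giving Os = +2.
Ligands are named alphabetically: ammine before cyano before ethylenediamine.

diamminedicyano(ethylenediamine)osmium(II)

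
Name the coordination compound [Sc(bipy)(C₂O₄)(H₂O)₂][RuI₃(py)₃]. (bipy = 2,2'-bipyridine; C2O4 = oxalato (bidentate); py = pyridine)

Both ions are complex: the cation is named first with the plain metal name, the anion second with the -ate form; each ion's ligands are alphabetised independently.
Scandium is always +3 in its complexes; the cation's ligand charges sum to -2, so the complex cation is 1+.
A 1:1 salt means the anion carries the equal and opposite charge, 1−.
Anion: ligand charges sum to -3; for the ion to be 1−, Ru = +2.

diaqua(2,2'-bipyridine)oxalatoscandium(III) triiodotris(pyridine)ruthenate(II)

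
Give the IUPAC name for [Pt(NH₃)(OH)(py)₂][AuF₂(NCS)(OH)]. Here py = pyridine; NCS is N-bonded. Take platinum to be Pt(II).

amminehydroxobis(pyridine)platinum(II) difluorohydroxoisothiocyanatoaurate(III)

Pt is given as +2; the cation's ligand charges sum to -1, so the complex cation is 1+.
A 1:1 salt means the anion carries the equal and opposite charge, 1−.
Anion: ligand charges sum to -4; for the ion to be 1−, Au = +3.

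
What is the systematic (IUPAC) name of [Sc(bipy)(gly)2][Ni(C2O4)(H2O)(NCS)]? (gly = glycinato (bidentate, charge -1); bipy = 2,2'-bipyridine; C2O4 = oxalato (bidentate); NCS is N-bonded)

(2,2'-bipyridine)bis(glycinato)scandium(III) aquaisothiocyanatooxalatonickelate(II)

Both ions are complex: the cation is named first with the plain metal name, the anion second with the -ate form; each ion's ligands are alphabetised independently.
Scandium is always +3 in its complexes; the cation's ligand charges sum to -2, so the complex cation is 1+.
A 1:1 salt means the anion carries the equal and opposite charge, 1−.
Anion: ligand charges sum to -3; for the ion to be 1−, Ni = +2.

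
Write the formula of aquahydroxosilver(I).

[Ag(H2O)(OH)]

Ligands: 1 hydroxo (OH, -1), 1 aqua (H2O, neutral). Ligand charge sum = -1.
With Ag in oxidation state +1, the complex ion is [Ag...].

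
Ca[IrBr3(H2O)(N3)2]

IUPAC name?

calcium aquadiazidotribromoiridate(III)

The 1 calcium counter-ion carries a total charge of +2, so each complex ion is 2−.
Ligand charges: 3×bromo (-1 each), 1×aqua (neutral), 2×azido (-1 each); total -5. So Ir + (-5) = 2−, giving Ir = +3.
Ligands are named alphabetically: aqua before azido before bromo.
The complex ion is anionic, so iridium takes the -ate form iridate(III).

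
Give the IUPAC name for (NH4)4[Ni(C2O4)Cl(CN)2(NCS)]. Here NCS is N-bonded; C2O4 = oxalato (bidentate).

The 4 ammonium counter-ions carry a total charge of +4, so each complex ion is 4−.
Ligand charges: 1×isothiocyanato (-1 each), 1×oxalato (-2 each), 1×chloro (-1 each), 2×cyano (-1 each); total -6. So Ni + (-6) = 4−, giving Ni = +2.
Ligands are named alphabetically: chloro before cyano before isothiocyanato before oxalato.
The complex ion is anionic, so nickel takes the -ate form nickelate(II).

ammonium chlorodicyanoisothiocyanatooxalatonickelate(II)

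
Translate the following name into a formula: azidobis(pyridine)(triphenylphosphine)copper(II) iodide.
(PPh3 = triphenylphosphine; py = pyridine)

[Cu(N3)(PPh3)(py)2]I

Ligands: 1 triphenylphosphine (PPh3, neutral), 2 pyridine (py, neutral), 1 azido (N3, -1). Ligand charge sum = -1.
Charge balance with iodide (-1) requires 1 complex ion per 1 iodide.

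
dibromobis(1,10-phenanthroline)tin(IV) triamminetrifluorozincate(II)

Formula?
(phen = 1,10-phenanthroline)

Cation [Sn…]: ligand charges -2, Sn(IV) ⇒ ion charge 2+.
Anion [Zn…]: ligand charges -3, Zn(II) ⇒ ion charge 1−.
One 2+ cation requires 2 of the 1− anion.

[SnBr2(phen)2][ZnF3(NH3)3]2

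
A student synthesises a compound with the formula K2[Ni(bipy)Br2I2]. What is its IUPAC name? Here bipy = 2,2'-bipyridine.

potassium (2,2'-bipyridine)dibromodiiodonickelate(II)

The 2 potassium counter-ions carry a total charge of +2, so each complex ion is 2−.
Ligand charges: 2×bromo (-1 each), 1×2,2'-bipyridine (neutral), 2×iodo (-1 each); total -4. So Ni + (-4) = 2−, giving Ni = +2.
Ligands are named alphabetically: bipyridine before bromo before iodo.
The complex ion is anionic, so nickel takes the -ate form nickelate(II).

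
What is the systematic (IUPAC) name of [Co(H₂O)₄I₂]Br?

tetraaquadiiodocobalt(III) bromide

The 1 bromide counter-ion carries a total charge of -1, so each complex ion is 1+.
Ligand charges: 2×iodo (-1 each), 4×aqua (neutral); total -2. So Co + (-2) = 1+, giving Co = +3.
Ligands are named alphabetically: aqua before iodo.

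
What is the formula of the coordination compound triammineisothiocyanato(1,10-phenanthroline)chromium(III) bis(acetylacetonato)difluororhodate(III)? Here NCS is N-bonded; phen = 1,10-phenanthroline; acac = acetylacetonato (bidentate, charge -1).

Cation [Cr…]: ligand charges -1, Cr(III) ⇒ ion charge 2+.
Anion [Rh…]: ligand charges -4, Rh(III) ⇒ ion charge 1−.

[Cr(NCS)(NH3)3(phen)][Rh(acac)2F2]2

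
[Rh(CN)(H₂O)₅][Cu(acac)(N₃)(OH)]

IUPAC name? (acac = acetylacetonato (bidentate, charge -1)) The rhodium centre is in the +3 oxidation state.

pentaaquacyanorhodium(III) (acetylacetonato)azidohydroxocuprate(I)

Rh is given as +3; the cation's ligand charges sum to -1, so the complex cation is 2+.
A 1:1 salt means the anion carries the equal and opposite charge, 2−.
Anion: ligand charges sum to -3; for the ion to be 2−, Cu = +1.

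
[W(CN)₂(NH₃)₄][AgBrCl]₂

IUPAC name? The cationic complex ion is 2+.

Both ions are complex: the cation is named first with the plain metal name, the anion second with the -ate form; each ion's ligands are alphabetised independently.
The complex cation is given as 2+; its ligand charges sum to -2, so W = +4.
With 2 anions per cation, each anion must be 2/2 = 1−.
Anion: ligand charges sum to -2; for the ion to be 1−, Ag = +1.

tetraamminedicyanotungsten(IV) bromochloroargentate(I)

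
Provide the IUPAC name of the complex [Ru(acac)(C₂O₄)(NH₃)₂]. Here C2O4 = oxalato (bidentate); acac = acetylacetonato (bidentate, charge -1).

(acetylacetonato)diammineoxalatoruthenium(III)

There is no counter-ion, so the complex is neutral overall.
Ligand charges: 2×ammine (neutral), 1×oxalato (-2 each), 1×acetylacetonato (-1 each); total -3. So Ru + (-3) = 0, giving Ru = +3.
Ligands are named alphabetically: acetylacetonato before ammine before oxalato.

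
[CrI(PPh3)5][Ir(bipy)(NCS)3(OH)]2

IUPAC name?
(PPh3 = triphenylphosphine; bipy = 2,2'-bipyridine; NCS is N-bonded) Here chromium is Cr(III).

iodopentakis(triphenylphosphine)chromium(III) (2,2'-bipyridine)hydroxotriisothiocyanatoiridate(III)

Cr is given as +3; the cation's ligand charges sum to -1, so the complex cation is 2+.
With 2 anions per cation, each anion must be 2/2 = 1−.
Anion: ligand charges sum to -4; for the ion to be 1−, Ir = +3.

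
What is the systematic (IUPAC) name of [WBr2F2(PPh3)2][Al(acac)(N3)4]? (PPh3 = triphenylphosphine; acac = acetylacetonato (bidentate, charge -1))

dibromodifluorobis(triphenylphosphine)tungsten(VI) (acetylacetonato)tetraazidoaluminate(III)

Aluminium is always +3 in its complexes; the anion's ligand charges sum to -5, so the complex anion is 2−.
A 1:1 salt means the cation carries the equal and opposite charge, 2+.
Cation: ligand charges sum to -4; for the ion to be 2+, W = +6.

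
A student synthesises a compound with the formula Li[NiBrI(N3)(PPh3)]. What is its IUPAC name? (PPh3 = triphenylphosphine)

The 1 lithium counter-ion carries a total charge of +1, so each complex ion is 1−.
Ligand charges: 1×iodo (-1 each), 1×bromo (-1 each), 1×azido (-1 each), 1×triphenylphosphine (neutral); total -3. So Ni + (-3) = 1−, giving Ni = +2.
The complex ion is anionic, so nickel takes the -ate form nickelate(II).

lithium azidobromoiodo(triphenylphosphine)nickelate(II)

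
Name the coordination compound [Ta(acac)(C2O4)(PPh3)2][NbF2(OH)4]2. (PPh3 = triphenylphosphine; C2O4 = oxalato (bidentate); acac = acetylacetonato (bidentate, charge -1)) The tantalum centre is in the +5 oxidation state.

(acetylacetonato)oxalatobis(triphenylphosphine)tantalum(V) difluorotetrahydroxoniobate(V)

Both ions are complex: the cation is named first with the plain metal name, the anion second with the -ate form; each ion's ligands are alphabetised independently.
Ta is given as +5; the cation's ligand charges sum to -3, so the complex cation is 2+.
With 2 anions per cation, each anion must be 2/2 = 1−.
Anion: ligand charges sum to -6; for the ion to be 1−, Nb = +5.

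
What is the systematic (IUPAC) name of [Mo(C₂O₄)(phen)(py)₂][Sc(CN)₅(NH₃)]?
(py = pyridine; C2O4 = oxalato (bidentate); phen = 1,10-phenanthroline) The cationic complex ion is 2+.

oxalato(1,10-phenanthroline)bis(pyridine)molybdenum(IV) amminepentacyanoscandate(III)

Both ions are complex: the cation is named first with the plain metal name, the anion second with the -ate form; each ion's ligands are alphabetised independently.
The complex cation is given as 2+; its ligand charges sum to -2, so Mo = +4.
A 1:1 salt means the anion carries the equal and opposite charge, 2−.
Anion: ligand charges sum to -5; for the ion to be 2−, Sc = +3.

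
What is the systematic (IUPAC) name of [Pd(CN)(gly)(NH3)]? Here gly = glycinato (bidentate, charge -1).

There is no counter-ion, so the complex is neutral overall.
Ligand charges: 1×ammine (neutral), 1×glycinato (-1 each), 1×cyano (-1 each); total -2. So Pd + (-2) = 0, giving Pd = +2.
Ligands are named alphabetically: ammine before cyano before glycinato.

amminecyano(glycinato)palladium(II)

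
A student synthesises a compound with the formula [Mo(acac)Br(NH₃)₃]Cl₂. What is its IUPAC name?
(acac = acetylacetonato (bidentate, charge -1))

(acetylacetonato)triamminebromomolybdenum(IV) chloride

The 2 chloride counter-ions carry a total charge of -2, so each complex ion is 2+.
Ligand charges: 1×bromo (-1 each), 3×ammine (neutral), 1×acetylacetonato (-1 each); total -2. So Mo + (-2) = 2+, giving Mo = +4.
Ligands are named alphabetically: acetylacetonato before ammine before bromo.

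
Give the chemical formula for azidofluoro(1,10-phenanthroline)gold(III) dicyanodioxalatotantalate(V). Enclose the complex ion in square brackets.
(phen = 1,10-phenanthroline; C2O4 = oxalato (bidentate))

Cation [Au…]: ligand charges -2, Au(III) ⇒ ion charge 1+.
Anion [Ta…]: ligand charges -6, Ta(V) ⇒ ion charge 1−.

[AuF(N3)(phen)][Ta(C2O4)2(CN)2]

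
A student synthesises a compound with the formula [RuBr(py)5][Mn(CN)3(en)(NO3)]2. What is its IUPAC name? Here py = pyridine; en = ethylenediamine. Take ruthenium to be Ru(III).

bromopentakis(pyridine)ruthenium(III) tricyano(ethylenediamine)nitratomanganate(III)

Both ions are complex: the cation is named first with the plain metal name, the anion second with the -ate form; each ion's ligands are alphabetised independently.
Ru is given as +3; the cation's ligand charges sum to -1, so the complex cation is 2+.
With 2 anions per cation, each anion must be 2/2 = 1−.
Anion: ligand charges sum to -4; for the ion to be 1−, Mn = +3.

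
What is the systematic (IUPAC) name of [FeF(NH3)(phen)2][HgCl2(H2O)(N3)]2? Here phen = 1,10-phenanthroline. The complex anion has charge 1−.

amminefluorobis(1,10-phenanthroline)iron(III) aquaazidodichloromercurate(II)

Both ions are complex: the cation is named first with the plain metal name, the anion second with the -ate form; each ion's ligands are alphabetised independently.
The complex anion is given as 1−; its ligand charges sum to -3, so Hg = +2.
With 2 anions per cation, the cation must be 2×1 = 2+.
Cation: ligand charges sum to -1; for the ion to be 2+, Fe = +3.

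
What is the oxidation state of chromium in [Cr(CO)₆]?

0

No counter-ion: the bracketed complex is neutral.
Ligand charges: 6×CO neutral; sum 0.
Cr + (0) = 0 ⇒ Cr is 0.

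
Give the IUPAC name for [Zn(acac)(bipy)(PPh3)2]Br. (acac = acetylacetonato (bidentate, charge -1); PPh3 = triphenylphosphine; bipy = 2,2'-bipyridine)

(acetylacetonato)(2,2'-bipyridine)bis(triphenylphosphine)zinc(II) bromide

The 1 bromide counter-ion carries a total charge of -1, so each complex ion is 1+.
Ligand charges: 1×acetylacetonato (-1 each), 2×triphenylphosphine (neutral), 1×2,2'-bipyridine (neutral); total -1. So Zn + (-1) = 1+, giving Zn = +2.
Ligands are named alphabetically: acetylacetonato before bipyridine before triphenylphosphine.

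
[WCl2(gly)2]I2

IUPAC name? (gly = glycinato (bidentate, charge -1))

The 2 iodide counter-ions carry a total charge of -2, so each complex ion is 2+.
Ligand charges: 2×glycinato (-1 each), 2×chloro (-1 each); total -4. So W + (-4) = 2+, giving W = +6.
Ligands are named alphabetically: chloro before glycinato.

dichlorobis(glycinato)tungsten(VI) iodide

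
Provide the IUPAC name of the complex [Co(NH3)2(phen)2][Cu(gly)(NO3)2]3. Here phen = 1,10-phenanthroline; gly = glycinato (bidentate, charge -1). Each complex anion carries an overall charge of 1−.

diamminebis(1,10-phenanthroline)cobalt(III) (glycinato)dinitratocuprate(II)

Both ions are complex: the cation is named first with the plain metal name, the anion second with the -ate form; each ion's ligands are alphabetised independently.
The complex anion is given as 1−; its ligand charges sum to -3, so Cu = +2.
With 3 anions per cation, the cation must be 3×1 = 3+.
Cation: ligand charges sum to 0; for the ion to be 3+, Co = +3.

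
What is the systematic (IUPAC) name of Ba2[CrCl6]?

barium hexachlorochromate(II)

The 2 barium counter-ions carry a total charge of +4, so each complex ion is 4−.
Ligand charges: 6×chloro (-1 each); total -6. So Cr + (-6) = 4−, giving Cr = +2.
The complex ion is anionic, so chromium takes the -ate form chromate(II).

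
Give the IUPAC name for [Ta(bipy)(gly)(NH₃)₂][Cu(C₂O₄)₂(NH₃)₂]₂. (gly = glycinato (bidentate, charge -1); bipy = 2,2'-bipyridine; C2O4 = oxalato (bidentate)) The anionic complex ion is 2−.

diammine(2,2'-bipyridine)(glycinato)tantalum(V) diamminedioxalatocuprate(II)

The complex anion is given as 2−; its ligand charges sum to -4, so Cu = +2.
With 2 anions per cation, the cation must be 2×2 = 4+.
Cation: ligand charges sum to -1; for the ion to be 4+, Ta = +5.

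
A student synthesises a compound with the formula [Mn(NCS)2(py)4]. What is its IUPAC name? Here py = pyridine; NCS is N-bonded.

diisothiocyanatotetrakis(pyridine)manganese(II)

There is no counter-ion, so the complex is neutral overall.
Ligand charges: 4×pyridine (neutral), 2×isothiocyanato (-1 each); total -2. So Mn + (-2) = 0, giving Mn = +2.
Ligands are named alphabetically: isothiocyanato before pyridine.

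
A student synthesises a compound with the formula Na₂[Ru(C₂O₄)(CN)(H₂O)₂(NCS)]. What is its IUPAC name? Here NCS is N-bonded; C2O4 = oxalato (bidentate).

sodium diaquacyanoisothiocyanatooxalatoruthenate(II)

The 2 sodium counter-ions carry a total charge of +2, so each complex ion is 2−.
Ligand charges: 1×isothiocyanato (-1 each), 2×aqua (neutral), 1×oxalato (-2 each), 1×cyano (-1 each); total -4. So Ru + (-4) = 2−, giving Ru = +2.
The complex ion is anionic, so ruthenium takes the -ate form ruthenate(II).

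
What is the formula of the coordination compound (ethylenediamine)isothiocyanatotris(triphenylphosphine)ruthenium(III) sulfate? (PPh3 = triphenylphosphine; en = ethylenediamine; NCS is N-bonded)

[Ru(en)(NCS)(PPh3)3]SO4

Ligands: 3 triphenylphosphine (PPh3, neutral), 1 ethylenediamine (en, neutral), 1 isothiocyanato (NCS, -1). Ligand charge sum = -1.
With Ru in oxidation state +3, the complex ion is [Ru...]^2+.
Charge balance with sulfate (-2) requires 1 complex ion per 1 sulfate.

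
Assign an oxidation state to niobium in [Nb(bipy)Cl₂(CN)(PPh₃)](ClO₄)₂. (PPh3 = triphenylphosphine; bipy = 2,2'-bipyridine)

+5

2 perchlorate outside the brackets (-1 each) → the complex ion is 2+.
Ligand charges: 1×PPh3 neutral; 2×Cl = -2; 1×CN = -1; 1×bipy neutral; sum -3.
Nb + (-3) = 2+ ⇒ Nb is +5.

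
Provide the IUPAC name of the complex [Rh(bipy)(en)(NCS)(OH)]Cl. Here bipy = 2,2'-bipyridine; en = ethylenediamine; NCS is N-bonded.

(2,2'-bipyridine)(ethylenediamine)hydroxoisothiocyanatorhodium(III) chloride

The 1 chloride counter-ion carries a total charge of -1, so each complex ion is 1+.
Ligand charges: 1×hydroxo (-1 each), 1×2,2'-bipyridine (neutral), 1×ethylenediamine (neutral), 1×isothiocyanato (-1 each); total -2. So Rh + (-2) = 1+, giving Rh = +3.
Ligands are named alphabetically: bipyridine before ethylenediamine before hydroxo before isothiocyanato.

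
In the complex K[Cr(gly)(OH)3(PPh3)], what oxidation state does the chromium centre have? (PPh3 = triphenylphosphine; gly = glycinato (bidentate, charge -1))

1 potassium outside the brackets (+1 each) → the complex ion is 1−.
Ligand charges: 1×PPh3 neutral; 3×OH = -3; 1×gly = -1; sum -4.
Cr + (-4) = 1− ⇒ Cr is +3.

+3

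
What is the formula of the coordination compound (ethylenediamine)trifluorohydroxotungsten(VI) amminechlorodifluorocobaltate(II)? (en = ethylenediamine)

[W(en)F3(OH)][CoClF2(NH3)]2

Cation [W…]: ligand charges -4, W(VI) ⇒ ion charge 2+.
Anion [Co…]: ligand charges -3, Co(II) ⇒ ion charge 1−.
One 2+ cation requires 2 of the 1− anion.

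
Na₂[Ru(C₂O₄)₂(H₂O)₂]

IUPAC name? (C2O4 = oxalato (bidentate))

The 2 sodium counter-ions carry a total charge of +2, so each complex ion is 2−.
Ligand charges: 2×aqua (neutral), 2×oxalato (-2 each); total -4. So Ru + (-4) = 2−, giving Ru = +2.
Ligands are named alphabetically: aqua before oxalato.
The complex ion is anionic, so ruthenium takes the -ate form ruthenate(II).

sodium diaquadioxalatoruthenate(II)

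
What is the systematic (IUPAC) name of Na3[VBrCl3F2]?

The 3 sodium counter-ions carry a total charge of +3, so each complex ion is 3−.
Ligand charges: 3×chloro (-1 each), 2×fluoro (-1 each), 1×bromo (-1 each); total -6. So V + (-6) = 3−, giving V = +3.
Ligands are named alphabetically: bromo before chloro before fluoro.
The complex ion is anionic, so vanadium takes the -ate form vanadate(III).

sodium bromotrichlorodifluorovanadate(III)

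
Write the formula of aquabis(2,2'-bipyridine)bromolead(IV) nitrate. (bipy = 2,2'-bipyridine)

[Pb(bipy)2Br(H2O)](NO3)3

Ligands: 2 2,2'-bipyridine (bipy, neutral), 1 bromo (Br, -1), 1 aqua (H2O, neutral). Ligand charge sum = -1.
With Pb in oxidation state +4, the complex ion is [Pb...]^3+.
Charge balance with nitrate (-1) requires 1 complex ion per 3 nitrate.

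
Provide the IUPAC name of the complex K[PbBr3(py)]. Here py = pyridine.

potassium tribromo(pyridine)plumbate(II)

The 1 potassium counter-ion carries a total charge of +1, so each complex ion is 1−.
Ligand charges: 3×bromo (-1 each), 1×pyridine (neutral); total -3. So Pb + (-3) = 1−, giving Pb = +2.
Ligands are named alphabetically: bromo before pyridine.
The complex ion is anionic, so lead takes the -ate form plumbate(II).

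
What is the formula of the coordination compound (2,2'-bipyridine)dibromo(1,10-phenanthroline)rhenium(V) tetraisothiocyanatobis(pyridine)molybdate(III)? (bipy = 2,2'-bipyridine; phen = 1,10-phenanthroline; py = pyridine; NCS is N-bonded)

[Re(bipy)Br2(phen)][Mo(NCS)4(py)2]3

Cation [Re…]: ligand charges -2, Re(V) ⇒ ion charge 3+.
Anion [Mo…]: ligand charges -4, Mo(III) ⇒ ion charge 1−.
One 3+ cation requires 3 of the 1− anion.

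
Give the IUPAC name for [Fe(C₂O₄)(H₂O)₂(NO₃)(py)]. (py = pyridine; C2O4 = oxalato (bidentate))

diaquanitratooxalato(pyridine)iron(III)

There is no counter-ion, so the complex is neutral overall.
Ligand charges: 1×pyridine (neutral), 1×nitrato (-1 each), 2×aqua (neutral), 1×oxalato (-2 each); total -3. So Fe + (-3) = 0, giving Fe = +3.
Ligands are named alphabetically: aqua before nitrato before oxalato before pyridine.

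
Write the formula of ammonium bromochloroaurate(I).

NH4[AuBrCl]

Ligands: 1 chloro (Cl, -1), 1 bromo (Br, -1). Ligand charge sum = -2.
Charge balance with ammonium (+1) requires 1 complex ion per 1 ammonium.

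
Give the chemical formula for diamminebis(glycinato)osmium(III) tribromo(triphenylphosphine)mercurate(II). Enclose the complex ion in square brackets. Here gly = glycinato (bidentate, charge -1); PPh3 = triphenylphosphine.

Cation [Os…]: ligand charges -2, Os(III) ⇒ ion charge 1+.
Anion [Hg…]: ligand charges -3, Hg(II) ⇒ ion charge 1−.

[Os(gly)2(NH3)2][HgBr3(PPh3)]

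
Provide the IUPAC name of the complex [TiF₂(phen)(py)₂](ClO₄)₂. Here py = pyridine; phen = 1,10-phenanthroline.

difluoro(1,10-phenanthroline)bis(pyridine)titanium(IV) perchlorate

The 2 perchlorate counter-ions carry a total charge of -2, so each complex ion is 2+.
Ligand charges: 2×pyridine (neutral), 2×fluoro (-1 each), 1×1,10-phenanthroline (neutral); total -2. So Ti + (-2) = 2+, giving Ti = +4.
Ligands are named alphabetically: fluoro before phenanthroline before pyridine.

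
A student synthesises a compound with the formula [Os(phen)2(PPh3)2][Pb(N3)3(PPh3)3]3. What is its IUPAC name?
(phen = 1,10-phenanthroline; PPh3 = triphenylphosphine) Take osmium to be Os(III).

Both ions are complex: the cation is named first with the plain metal name, the anion second with the -ate form; each ion's ligands are alphabetised independently.
Os is given as +3; the cation's ligand charges sum to 0, so the complex cation is 3+.
With 3 anions per cation, each anion must be 3/3 = 1−.
Anion: ligand charges sum to -3; for the ion to be 1−, Pb = +2.

bis(1,10-phenanthroline)bis(triphenylphosphine)osmium(III) triazidotris(triphenylphosphine)plumbate(II)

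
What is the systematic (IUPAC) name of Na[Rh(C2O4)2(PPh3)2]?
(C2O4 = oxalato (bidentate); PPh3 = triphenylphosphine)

The 1 sodium counter-ion carries a total charge of +1, so each complex ion is 1−.
Ligand charges: 2×oxalato (-2 each), 2×triphenylphosphine (neutral); total -4. So Rh + (-4) = 1−, giving Rh = +3.
Ligands are named alphabetically: oxalato before triphenylphosphine.
The complex ion is anionic, so rhodium takes the -ate form rhodate(III).

sodium dioxalatobis(triphenylphosphine)rhodate(III)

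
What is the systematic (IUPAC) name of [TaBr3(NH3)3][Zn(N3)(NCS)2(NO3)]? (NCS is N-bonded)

triamminetribromotantalum(V) azidodiisothiocyanatonitratozincate(II)

Both ions are complex: the cation is named first with the plain metal name, the anion second with the -ate form; each ion's ligands are alphabetised independently.
Zinc is always +2 in its complexes; the anion's ligand charges sum to -4, so the complex anion is 2−.
A 1:1 salt means the cation carries the equal and opposite charge, 2+.
Cation: ligand charges sum to -3; for the ion to be 2+, Ta = +5.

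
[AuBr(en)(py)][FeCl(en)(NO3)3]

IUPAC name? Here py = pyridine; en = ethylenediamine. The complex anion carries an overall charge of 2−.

bromo(ethylenediamine)(pyridine)gold(III) chloro(ethylenediamine)trinitratoferrate(II)

Both ions are complex: the cation is named first with the plain metal name, the anion second with the -ate form; each ion's ligands are alphabetised independently.
The complex anion is given as 2−; its ligand charges sum to -4, so Fe = +2.
A 1:1 salt means the cation carries the equal and opposite charge, 2+.
Cation: ligand charges sum to -1; for the ion to be 2+, Au = +3.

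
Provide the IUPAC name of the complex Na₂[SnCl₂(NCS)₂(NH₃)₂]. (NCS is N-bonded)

The 2 sodium counter-ions carry a total charge of +2, so each complex ion is 2−.
Ligand charges: 2×chloro (-1 each), 2×ammine (neutral), 2×isothiocyanato (-1 each); total -4. So Sn + (-4) = 2−, giving Sn = +2.
Ligands are named alphabetically: ammine before chloro before isothiocyanato.
The complex ion is anionic, so tin takes the -ate form stannate(II).

sodium diamminedichlorodiisothiocyanatostannate(II)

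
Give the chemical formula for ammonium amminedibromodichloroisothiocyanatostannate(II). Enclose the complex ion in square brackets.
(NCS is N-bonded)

(NH4)3[SnBr2Cl2(NCS)(NH3)]

Ligands: 2 chloro (Cl, -1), 1 isothiocyanato (NCS, -1), 1 ammine (NH3, neutral), 2 bromo (Br, -1). Ligand charge sum = -5.
Charge balance with ammonium (+1) requires 1 complex ion per 3 ammonium.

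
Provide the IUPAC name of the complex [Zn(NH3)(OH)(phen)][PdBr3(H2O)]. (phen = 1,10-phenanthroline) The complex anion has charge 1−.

Both ions are complex: the cation is named first with the plain metal name, the anion second with the -ate form; each ion's ligands are alphabetised independently.
The complex anion is given as 1−; its ligand charges sum to -3, so Pd = +2.
A 1:1 salt means the cation carries the equal and opposite charge, 1+.
Cation: ligand charges sum to -1; for the ion to be 1+, Zn = +2.

amminehydroxo(1,10-phenanthroline)zinc(II) aquatribromopalladate(II)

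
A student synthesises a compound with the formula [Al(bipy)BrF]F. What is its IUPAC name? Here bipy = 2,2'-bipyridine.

(2,2'-bipyridine)bromofluoroaluminium(III) fluoride

The 1 fluoride counter-ion carries a total charge of -1, so each complex ion is 1+.
Ligand charges: 1×bromo (-1 each), 1×fluoro (-1 each), 1×2,2'-bipyridine (neutral); total -2. So Al + (-2) = 1+, giving Al = +3.
Ligands are named alphabetically: bipyridine before bromo before fluoro.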